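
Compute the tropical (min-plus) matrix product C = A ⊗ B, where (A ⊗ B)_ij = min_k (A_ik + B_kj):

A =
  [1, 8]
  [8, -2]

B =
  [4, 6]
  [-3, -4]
A ⊗ B =
  [5, 4]
  [-5, -6]

Apply the min-plus product entry-by-entry:
  C[0][0] = min over k of (A[0][0] + B[0][0] = 1 + 4 = 5, A[0][1] + B[1][0] = 8 + -3 = 5) = 5 (attained at k = 0)
  C[0][1] = min over k of (A[0][0] + B[0][1] = 1 + 6 = 7, A[0][1] + B[1][1] = 8 + -4 = 4) = 4 (attained at k = 1)
  C[1][0] = min over k of (A[1][0] + B[0][0] = 8 + 4 = 12, A[1][1] + B[1][0] = -2 + -3 = -5) = -5 (attained at k = 1)
  C[1][1] = min over k of (A[1][0] + B[0][1] = 8 + 6 = 14, A[1][1] + B[1][1] = -2 + -4 = -6) = -6 (attained at k = 1)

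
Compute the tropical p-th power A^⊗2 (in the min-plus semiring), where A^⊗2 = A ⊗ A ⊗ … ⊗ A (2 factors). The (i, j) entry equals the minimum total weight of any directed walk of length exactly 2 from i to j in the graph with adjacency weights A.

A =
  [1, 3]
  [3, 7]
A^⊗2 =
  [2, 4]
  [4, 6]

Each entry (A^⊗2)_ij equals the minimum over all length-2 walks i = v_0 → v_1 → … → v_2 = j of Σ_t A[v_t][v_{t+1}]. For example, for (i, j) = (0, 1) we minimise over 2 possible intermediate vertex sequences; the minimum is 4, attained along the walk 0 → 0 → 1.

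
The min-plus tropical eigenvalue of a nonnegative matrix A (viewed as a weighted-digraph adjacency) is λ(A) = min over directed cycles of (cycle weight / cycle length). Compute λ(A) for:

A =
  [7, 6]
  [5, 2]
λ(A) = 2

Enumerate directed cycles and compute their means (weight / length). Sample:
  cycle 0 → 0: weight = 7, length = 1, mean = 7/1 ≈ 7.000
  cycle 1 → 1: weight = 2, length = 1, mean = 2/1 ≈ 2.000
  cycle 0 → 1 → 0: weight = 11, length = 2, mean = 11/2 ≈ 5.500
  cycle 1 → 0 → 1: weight = 11, length = 2, mean = 11/2 ≈ 5.500
Minimum mean = 2.000, attained e.g. along the cycle 1 → 1 with weight 2 and length 1. So λ(A) = 2/1 = 2.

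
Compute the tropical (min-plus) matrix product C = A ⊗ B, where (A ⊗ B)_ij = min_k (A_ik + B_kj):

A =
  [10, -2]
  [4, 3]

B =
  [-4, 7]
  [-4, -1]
A ⊗ B =
  [-6, -3]
  [-1, 2]

Apply the min-plus product entry-by-entry:
  C[0][0] = min over k of (A[0][0] + B[0][0] = 10 + -4 = 6, A[0][1] + B[1][0] = -2 + -4 = -6) = -6 (attained at k = 1)
  C[0][1] = min over k of (A[0][0] + B[0][1] = 10 + 7 = 17, A[0][1] + B[1][1] = -2 + -1 = -3) = -3 (attained at k = 1)
  C[1][0] = min over k of (A[1][0] + B[0][0] = 4 + -4 = 0, A[1][1] + B[1][0] = 3 + -4 = -1) = -1 (attained at k = 1)
  C[1][1] = min over k of (A[1][0] + B[0][1] = 4 + 7 = 11, A[1][1] + B[1][1] = 3 + -1 = 2) = 2 (attained at k = 1)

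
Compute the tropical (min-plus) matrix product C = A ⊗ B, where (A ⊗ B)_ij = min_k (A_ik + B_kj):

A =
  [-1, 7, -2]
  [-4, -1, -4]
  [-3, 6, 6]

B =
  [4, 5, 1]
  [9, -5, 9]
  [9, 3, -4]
A ⊗ B =
  [3, 1, -6]
  [0, -6, -8]
  [1, 1, -2]

Apply the min-plus product entry-by-entry:
  C[0][0] = min over k of (A[0][0] + B[0][0] = -1 + 4 = 3, A[0][1] + B[1][0] = 7 + 9 = 16, A[0][2] + B[2][0] = -2 + 9 = 7) = 3 (attained at k = 0)
  C[0][1] = min over k of (A[0][0] + B[0][1] = -1 + 5 = 4, A[0][1] + B[1][1] = 7 + -5 = 2, A[0][2] + B[2][1] = -2 + 3 = 1) = 1 (attained at k = 2)
  C[0][2] = min over k of (A[0][0] + B[0][2] = -1 + 1 = 0, A[0][1] + B[1][2] = 7 + 9 = 16, A[0][2] + B[2][2] = -2 + -4 = -6) = -6 (attained at k = 2)
  C[1][0] = min over k of (A[1][0] + B[0][0] = -4 + 4 = 0, A[1][1] + B[1][0] = -1 + 9 = 8, A[1][2] + B[2][0] = -4 + 9 = 5) = 0 (attained at k = 0)
  C[1][1] = min over k of (A[1][0] + B[0][1] = -4 + 5 = 1, A[1][1] + B[1][1] = -1 + -5 = -6, A[1][2] + B[2][1] = -4 + 3 = -1) = -6 (attained at k = 1)
  C[1][2] = min over k of (A[1][0] + B[0][2] = -4 + 1 = -3, A[1][1] + B[1][2] = -1 + 9 = 8, A[1][2] + B[2][2] = -4 + -4 = -8) = -8 (attained at k = 2)
  C[2][0] = min over k of (A[2][0] + B[0][0] = -3 + 4 = 1, A[2][1] + B[1][0] = 6 + 9 = 15, A[2][2] + B[2][0] = 6 + 9 = 15) = 1 (attained at k = 0)
  C[2][1] = min over k of (A[2][0] + B[0][1] = -3 + 5 = 2, A[2][1] + B[1][1] = 6 + -5 = 1, A[2][2] + B[2][1] = 6 + 3 = 9) = 1 (attained at k = 1)
  C[2][2] = min over k of (A[2][0] + B[0][2] = -3 + 1 = -2, A[2][1] + B[1][2] = 6 + 9 = 15, A[2][2] + B[2][2] = 6 + -4 = 2) = -2 (attained at k = 0)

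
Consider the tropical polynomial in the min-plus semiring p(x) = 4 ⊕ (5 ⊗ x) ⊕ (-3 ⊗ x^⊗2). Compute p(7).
p(7) = 4

A tropical monomial a ⊗ x^⊗i evaluates to a + i · x. Evaluating each term at x = 7:
  Term 0 contributes 4 + 0 · 7 = 4
  Term 1 contributes 5 + 1 · 7 = 12
  Term 2 contributes -3 + 2 · 7 = 11
p(7) = ⊕ of these = min[4, 12, 11] = 4.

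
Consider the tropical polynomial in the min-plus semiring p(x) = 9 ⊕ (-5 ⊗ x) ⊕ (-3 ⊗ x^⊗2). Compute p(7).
p(7) = 2

A tropical monomial a ⊗ x^⊗i evaluates to a + i · x. Evaluating each term at x = 7:
  Term 0 contributes 9 + 0 · 7 = 9
  Term 1 contributes -5 + 1 · 7 = 2
  Term 2 contributes -3 + 2 · 7 = 11
p(7) = ⊕ of these = min[9, 2, 11] = 2.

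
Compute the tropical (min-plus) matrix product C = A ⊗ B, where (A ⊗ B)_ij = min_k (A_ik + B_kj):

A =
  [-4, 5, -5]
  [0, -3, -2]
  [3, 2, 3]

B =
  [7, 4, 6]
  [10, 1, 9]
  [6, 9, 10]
A ⊗ B =
  [1, 0, 2]
  [4, -2, 6]
  [9, 3, 9]

Apply the min-plus product entry-by-entry:
  C[0][0] = min over k of (A[0][0] + B[0][0] = -4 + 7 = 3, A[0][1] + B[1][0] = 5 + 10 = 15, A[0][2] + B[2][0] = -5 + 6 = 1) = 1 (attained at k = 2)
  C[0][1] = min over k of (A[0][0] + B[0][1] = -4 + 4 = 0, A[0][1] + B[1][1] = 5 + 1 = 6, A[0][2] + B[2][1] = -5 + 9 = 4) = 0 (attained at k = 0)
  C[0][2] = min over k of (A[0][0] + B[0][2] = -4 + 6 = 2, A[0][1] + B[1][2] = 5 + 9 = 14, A[0][2] + B[2][2] = -5 + 10 = 5) = 2 (attained at k = 0)
  C[1][0] = min over k of (A[1][0] + B[0][0] = 0 + 7 = 7, A[1][1] + B[1][0] = -3 + 10 = 7, A[1][2] + B[2][0] = -2 + 6 = 4) = 4 (attained at k = 2)
  C[1][1] = min over k of (A[1][0] + B[0][1] = 0 + 4 = 4, A[1][1] + B[1][1] = -3 + 1 = -2, A[1][2] + B[2][1] = -2 + 9 = 7) = -2 (attained at k = 1)
  C[1][2] = min over k of (A[1][0] + B[0][2] = 0 + 6 = 6, A[1][1] + B[1][2] = -3 + 9 = 6, A[1][2] + B[2][2] = -2 + 10 = 8) = 6 (attained at k = 0)
  C[2][0] = min over k of (A[2][0] + B[0][0] = 3 + 7 = 10, A[2][1] + B[1][0] = 2 + 10 = 12, A[2][2] + B[2][0] = 3 + 6 = 9) = 9 (attained at k = 2)
  C[2][1] = min over k of (A[2][0] + B[0][1] = 3 + 4 = 7, A[2][1] + B[1][1] = 2 + 1 = 3, A[2][2] + B[2][1] = 3 + 9 = 12) = 3 (attained at k = 1)
  C[2][2] = min over k of (A[2][0] + B[0][2] = 3 + 6 = 9, A[2][1] + B[1][2] = 2 + 9 = 11, A[2][2] + B[2][2] = 3 + 10 = 13) = 9 (attained at k = 0)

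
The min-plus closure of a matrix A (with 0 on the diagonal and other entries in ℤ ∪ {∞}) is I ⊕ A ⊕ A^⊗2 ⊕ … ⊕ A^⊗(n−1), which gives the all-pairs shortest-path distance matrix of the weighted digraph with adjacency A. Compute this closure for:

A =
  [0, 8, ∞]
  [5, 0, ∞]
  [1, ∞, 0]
Closure =
  [0, 8, ∞]
  [5, 0, ∞]
  [1, 9, 0]

This is the Floyd-Warshall all-pairs shortest-path computation. For each intermediate vertex k = 0, 1, …, 2, update dist[i][j] ← min(dist[i][j], dist[i][k] + dist[k][j]). The final matrix gives, for each (i, j), the minimum total weight of any directed path from i to j (possibly empty when i = j).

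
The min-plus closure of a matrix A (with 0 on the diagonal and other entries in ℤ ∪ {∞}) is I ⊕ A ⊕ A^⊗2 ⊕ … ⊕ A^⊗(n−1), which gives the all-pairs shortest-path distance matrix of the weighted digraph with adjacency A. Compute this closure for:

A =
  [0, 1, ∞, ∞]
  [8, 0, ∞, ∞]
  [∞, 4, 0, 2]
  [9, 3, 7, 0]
Closure =
  [0, 1, ∞, ∞]
  [8, 0, ∞, ∞]
  [11, 4, 0, 2]
  [9, 3, 7, 0]

This is the Floyd-Warshall all-pairs shortest-path computation. For each intermediate vertex k = 0, 1, …, 3, update dist[i][j] ← min(dist[i][j], dist[i][k] + dist[k][j]). The final matrix gives, for each (i, j), the minimum total weight of any directed path from i to j (possibly empty when i = j).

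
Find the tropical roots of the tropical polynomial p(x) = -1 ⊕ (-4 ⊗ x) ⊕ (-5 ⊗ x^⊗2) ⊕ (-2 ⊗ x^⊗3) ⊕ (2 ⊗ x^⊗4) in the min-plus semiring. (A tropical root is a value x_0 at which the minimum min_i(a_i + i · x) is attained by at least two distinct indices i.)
Roots: {-4, -3, 1, 3}

Each tropical root is a break point of the lower envelope of the lines y = a_i + i · x (there are 5 lines, with slopes 0, 1, ..., 4). Only the lines that attain the minimum somewhere contribute to roots; other lines are dominated. Here the surviving (envelope) indices are i = 4, i = 3, i = 2, i = 1, i = 0.
Intersections between consecutive envelope lines give the roots: for adjacent envelope indices i < j the intersection is x = (a_i − a_j) / (j − i). Reading off the sorted break points: {-4, -3, 1, 3}.
Verification: at each break x_0, at least two indices attain the minimum of min_i(a_i + i · x_0).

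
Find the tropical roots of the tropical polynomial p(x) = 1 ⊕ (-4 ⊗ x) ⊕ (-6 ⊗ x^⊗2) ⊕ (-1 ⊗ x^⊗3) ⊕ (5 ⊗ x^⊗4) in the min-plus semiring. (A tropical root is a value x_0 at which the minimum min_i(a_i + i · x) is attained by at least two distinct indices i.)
Roots: {-6, -5, 2, 5}

Each tropical root is a break point of the lower envelope of the lines y = a_i + i · x (there are 5 lines, with slopes 0, 1, ..., 4). Only the lines that attain the minimum somewhere contribute to roots; other lines are dominated. Here the surviving (envelope) indices are i = 4, i = 3, i = 2, i = 1, i = 0.
Intersections between consecutive envelope lines give the roots: for adjacent envelope indices i < j the intersection is x = (a_i − a_j) / (j − i). Reading off the sorted break points: {-6, -5, 2, 5}.
Verification: at each break x_0, at least two indices attain the minimum of min_i(a_i + i · x_0).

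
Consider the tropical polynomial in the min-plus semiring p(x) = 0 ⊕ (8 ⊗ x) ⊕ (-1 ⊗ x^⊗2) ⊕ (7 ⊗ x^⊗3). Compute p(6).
p(6) = 0

A tropical monomial a ⊗ x^⊗i evaluates to a + i · x. Evaluating each term at x = 6:
  Term 0 contributes 0 + 0 · 6 = 0
  Term 1 contributes 8 + 1 · 6 = 14
  Term 2 contributes -1 + 2 · 6 = 11
  Term 3 contributes 7 + 3 · 6 = 25
p(6) = ⊕ of these = min[0, 14, 11, 25] = 0.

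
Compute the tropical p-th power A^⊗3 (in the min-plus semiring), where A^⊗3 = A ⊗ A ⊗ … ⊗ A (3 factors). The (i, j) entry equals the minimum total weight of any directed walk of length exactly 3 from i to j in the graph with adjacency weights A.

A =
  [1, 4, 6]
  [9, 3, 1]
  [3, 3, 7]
A^⊗3 =
  [3, 6, 6]
  [5, 7, 5]
  [5, 7, 7]

Each entry (A^⊗3)_ij equals the minimum over all length-3 walks i = v_0 → v_1 → … → v_3 = j of Σ_t A[v_t][v_{t+1}]. For example, for (i, j) = (0, 2) we minimise over 9 possible intermediate vertex sequences; the minimum is 6, attained along the walk 0 → 0 → 1 → 2.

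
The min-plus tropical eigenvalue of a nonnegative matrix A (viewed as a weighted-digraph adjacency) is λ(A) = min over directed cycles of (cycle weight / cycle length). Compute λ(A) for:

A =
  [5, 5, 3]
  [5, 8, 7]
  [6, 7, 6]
λ(A) = 9/2

Enumerate directed cycles and compute their means (weight / length). Sample:
  cycle 0 → 0: weight = 5, length = 1, mean = 5/1 ≈ 5.000
  cycle 1 → 1: weight = 8, length = 1, mean = 8/1 ≈ 8.000
  cycle 2 → 2: weight = 6, length = 1, mean = 6/1 ≈ 6.000
  cycle 0 → 1 → 0: weight = 10, length = 2, mean = 10/2 ≈ 5.000
  cycle 0 → 2 → 0: weight = 9, length = 2, mean = 9/2 ≈ 4.500
  cycle 1 → 0 → 1: weight = 10, length = 2, mean = 10/2 ≈ 5.000
Minimum mean = 4.500, attained e.g. along the cycle 0 → 2 → 0 with weight 9 and length 2. So λ(A) = 9/2 = 9/2.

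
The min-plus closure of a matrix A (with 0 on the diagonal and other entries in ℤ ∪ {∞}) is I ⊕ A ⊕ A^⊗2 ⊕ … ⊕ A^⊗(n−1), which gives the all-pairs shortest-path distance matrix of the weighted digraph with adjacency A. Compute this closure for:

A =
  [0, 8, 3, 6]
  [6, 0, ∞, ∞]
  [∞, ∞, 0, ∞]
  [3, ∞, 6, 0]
Closure =
  [0, 8, 3, 6]
  [6, 0, 9, 12]
  [∞, ∞, 0, ∞]
  [3, 11, 6, 0]

This is the Floyd-Warshall all-pairs shortest-path computation. For each intermediate vertex k = 0, 1, …, 3, update dist[i][j] ← min(dist[i][j], dist[i][k] + dist[k][j]). The final matrix gives, for each (i, j), the minimum total weight of any directed path from i to j (possibly empty when i = j).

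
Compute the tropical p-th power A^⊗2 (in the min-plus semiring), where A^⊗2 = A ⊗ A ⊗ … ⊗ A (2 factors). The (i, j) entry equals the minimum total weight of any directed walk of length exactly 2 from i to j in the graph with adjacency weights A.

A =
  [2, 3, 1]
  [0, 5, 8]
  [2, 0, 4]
A^⊗2 =
  [3, 1, 3]
  [2, 3, 1]
  [0, 4, 3]

Each entry (A^⊗2)_ij equals the minimum over all length-2 walks i = v_0 → v_1 → … → v_2 = j of Σ_t A[v_t][v_{t+1}]. For example, for (i, j) = (0, 2) we minimise over 3 possible intermediate vertex sequences; the minimum is 3, attained along the walk 0 → 0 → 2.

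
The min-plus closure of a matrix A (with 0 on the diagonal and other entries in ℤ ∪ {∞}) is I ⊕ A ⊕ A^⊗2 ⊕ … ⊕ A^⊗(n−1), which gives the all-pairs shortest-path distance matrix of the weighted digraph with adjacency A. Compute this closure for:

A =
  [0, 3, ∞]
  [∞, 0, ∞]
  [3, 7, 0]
Closure =
  [0, 3, ∞]
  [∞, 0, ∞]
  [3, 6, 0]

This is the Floyd-Warshall all-pairs shortest-path computation. For each intermediate vertex k = 0, 1, …, 2, update dist[i][j] ← min(dist[i][j], dist[i][k] + dist[k][j]). The final matrix gives, for each (i, j), the minimum total weight of any directed path from i to j (possibly empty when i = j).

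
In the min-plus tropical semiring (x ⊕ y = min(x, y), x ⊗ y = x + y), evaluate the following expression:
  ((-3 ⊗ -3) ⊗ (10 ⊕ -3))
((-3 ⊗ -3) ⊗ (10 ⊕ -3)) = -9

Expand innermost to outermost. Recall ⊕ takes the minimum of its arguments and ⊗ takes their sum. Working out the expression ((-3 ⊗ -3) ⊗ (10 ⊕ -3)) gives -9.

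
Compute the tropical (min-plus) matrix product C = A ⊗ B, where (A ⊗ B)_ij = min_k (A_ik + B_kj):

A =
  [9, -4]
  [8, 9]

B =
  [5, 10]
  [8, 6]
A ⊗ B =
  [4, 2]
  [13, 15]

Apply the min-plus product entry-by-entry:
  C[0][0] = min over k of (A[0][0] + B[0][0] = 9 + 5 = 14, A[0][1] + B[1][0] = -4 + 8 = 4) = 4 (attained at k = 1)
  C[0][1] = min over k of (A[0][0] + B[0][1] = 9 + 10 = 19, A[0][1] + B[1][1] = -4 + 6 = 2) = 2 (attained at k = 1)
  C[1][0] = min over k of (A[1][0] + B[0][0] = 8 + 5 = 13, A[1][1] + B[1][0] = 9 + 8 = 17) = 13 (attained at k = 0)
  C[1][1] = min over k of (A[1][0] + B[0][1] = 8 + 10 = 18, A[1][1] + B[1][1] = 9 + 6 = 15) = 15 (attained at k = 1)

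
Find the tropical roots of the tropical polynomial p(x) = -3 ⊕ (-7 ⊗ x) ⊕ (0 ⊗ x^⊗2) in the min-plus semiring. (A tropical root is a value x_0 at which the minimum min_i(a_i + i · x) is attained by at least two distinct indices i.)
Roots: {-7, 4}

Each tropical root is a break point of the lower envelope of the lines y = a_i + i · x (there are 3 lines, with slopes 0, 1, ..., 2). Only the lines that attain the minimum somewhere contribute to roots; other lines are dominated. Here the surviving (envelope) indices are i = 2, i = 1, i = 0.
Intersections between consecutive envelope lines give the roots: for adjacent envelope indices i < j the intersection is x = (a_i − a_j) / (j − i). Reading off the sorted break points: {-7, 4}.
Verification: at each break x_0, at least two indices attain the minimum of min_i(a_i + i · x_0).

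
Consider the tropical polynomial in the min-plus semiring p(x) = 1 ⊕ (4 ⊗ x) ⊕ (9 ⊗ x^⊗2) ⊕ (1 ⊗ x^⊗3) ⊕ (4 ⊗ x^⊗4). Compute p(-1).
p(-1) = -2

A tropical monomial a ⊗ x^⊗i evaluates to a + i · x. Evaluating each term at x = -1:
  Term 0 contributes 1 + 0 · -1 = 1
  Term 1 contributes 4 + 1 · -1 = 3
  Term 2 contributes 9 + 2 · -1 = 7
  Term 3 contributes 1 + 3 · -1 = -2
  Term 4 contributes 4 + 4 · -1 = 0
p(-1) = ⊕ of these = min[1, 3, 7, -2, 0] = -2.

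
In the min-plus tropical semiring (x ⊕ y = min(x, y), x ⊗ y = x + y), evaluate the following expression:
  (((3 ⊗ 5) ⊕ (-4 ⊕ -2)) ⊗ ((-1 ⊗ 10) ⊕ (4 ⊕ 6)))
(((3 ⊗ 5) ⊕ (-4 ⊕ -2)) ⊗ ((-1 ⊗ 10) ⊕ (4 ⊕ 6))) = 0

Expand innermost to outermost. Recall ⊕ takes the minimum of its arguments and ⊗ takes their sum. Working out the expression (((3 ⊗ 5) ⊕ (-4 ⊕ -2)) ⊗ ((-1 ⊗ 10) ⊕ (4 ⊕ 6))) gives 0.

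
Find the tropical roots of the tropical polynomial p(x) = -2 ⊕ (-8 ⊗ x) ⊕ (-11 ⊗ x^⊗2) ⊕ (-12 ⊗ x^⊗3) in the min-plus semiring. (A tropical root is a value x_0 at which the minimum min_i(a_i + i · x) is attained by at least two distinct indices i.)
Roots: {1, 3, 6}

Each tropical root is a break point of the lower envelope of the lines y = a_i + i · x (there are 4 lines, with slopes 0, 1, ..., 3). Only the lines that attain the minimum somewhere contribute to roots; other lines are dominated. Here the surviving (envelope) indices are i = 3, i = 2, i = 1, i = 0.
Intersections between consecutive envelope lines give the roots: for adjacent envelope indices i < j the intersection is x = (a_i − a_j) / (j − i). Reading off the sorted break points: {1, 3, 6}.
Verification: at each break x_0, at least two indices attain the minimum of min_i(a_i + i · x_0).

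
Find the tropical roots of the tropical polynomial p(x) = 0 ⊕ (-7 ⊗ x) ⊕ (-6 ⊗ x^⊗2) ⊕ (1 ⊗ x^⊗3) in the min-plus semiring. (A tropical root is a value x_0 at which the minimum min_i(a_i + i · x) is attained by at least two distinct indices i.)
Roots: {-7, -1, 7}

Each tropical root is a break point of the lower envelope of the lines y = a_i + i · x (there are 4 lines, with slopes 0, 1, ..., 3). Only the lines that attain the minimum somewhere contribute to roots; other lines are dominated. Here the surviving (envelope) indices are i = 3, i = 2, i = 1, i = 0.
Intersections between consecutive envelope lines give the roots: for adjacent envelope indices i < j the intersection is x = (a_i − a_j) / (j − i). Reading off the sorted break points: {-7, -1, 7}.
Verification: at each break x_0, at least two indices attain the minimum of min_i(a_i + i · x_0).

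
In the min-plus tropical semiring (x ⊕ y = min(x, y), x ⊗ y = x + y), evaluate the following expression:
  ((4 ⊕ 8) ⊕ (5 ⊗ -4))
((4 ⊕ 8) ⊕ (5 ⊗ -4)) = 1

Expand innermost to outermost. Recall ⊕ takes the minimum of its arguments and ⊗ takes their sum. Working out the expression ((4 ⊕ 8) ⊕ (5 ⊗ -4)) gives 1.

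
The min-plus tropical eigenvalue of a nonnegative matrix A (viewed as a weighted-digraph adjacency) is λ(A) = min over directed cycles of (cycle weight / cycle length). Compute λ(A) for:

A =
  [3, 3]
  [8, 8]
λ(A) = 3

Enumerate directed cycles and compute their means (weight / length). Sample:
  cycle 0 → 0: weight = 3, length = 1, mean = 3/1 ≈ 3.000
  cycle 1 → 1: weight = 8, length = 1, mean = 8/1 ≈ 8.000
  cycle 0 → 1 → 0: weight = 11, length = 2, mean = 11/2 ≈ 5.500
  cycle 1 → 0 → 1: weight = 11, length = 2, mean = 11/2 ≈ 5.500
Minimum mean = 3.000, attained e.g. along the cycle 0 → 0 with weight 3 and length 1. So λ(A) = 3/1 = 3.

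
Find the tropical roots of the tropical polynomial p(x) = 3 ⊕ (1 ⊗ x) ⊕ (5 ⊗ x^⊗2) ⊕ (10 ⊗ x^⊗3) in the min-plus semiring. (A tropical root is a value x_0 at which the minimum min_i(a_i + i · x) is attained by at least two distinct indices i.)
Roots: {-5, -4, 2}

Each tropical root is a break point of the lower envelope of the lines y = a_i + i · x (there are 4 lines, with slopes 0, 1, ..., 3). Only the lines that attain the minimum somewhere contribute to roots; other lines are dominated. Here the surviving (envelope) indices are i = 3, i = 2, i = 1, i = 0.
Intersections between consecutive envelope lines give the roots: for adjacent envelope indices i < j the intersection is x = (a_i − a_j) / (j − i). Reading off the sorted break points: {-5, -4, 2}.
Verification: at each break x_0, at least two indices attain the minimum of min_i(a_i + i · x_0).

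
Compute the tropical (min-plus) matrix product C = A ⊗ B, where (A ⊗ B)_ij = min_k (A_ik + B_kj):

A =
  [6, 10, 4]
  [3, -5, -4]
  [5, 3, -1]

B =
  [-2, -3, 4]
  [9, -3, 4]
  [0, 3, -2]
A ⊗ B =
  [4, 3, 2]
  [-4, -8, -6]
  [-1, 0, -3]

Apply the min-plus product entry-by-entry:
  C[0][0] = min over k of (A[0][0] + B[0][0] = 6 + -2 = 4, A[0][1] + B[1][0] = 10 + 9 = 19, A[0][2] + B[2][0] = 4 + 0 = 4) = 4 (attained at k = 0)
  C[0][1] = min over k of (A[0][0] + B[0][1] = 6 + -3 = 3, A[0][1] + B[1][1] = 10 + -3 = 7, A[0][2] + B[2][1] = 4 + 3 = 7) = 3 (attained at k = 0)
  C[0][2] = min over k of (A[0][0] + B[0][2] = 6 + 4 = 10, A[0][1] + B[1][2] = 10 + 4 = 14, A[0][2] + B[2][2] = 4 + -2 = 2) = 2 (attained at k = 2)
  C[1][0] = min over k of (A[1][0] + B[0][0] = 3 + -2 = 1, A[1][1] + B[1][0] = -5 + 9 = 4, A[1][2] + B[2][0] = -4 + 0 = -4) = -4 (attained at k = 2)
  C[1][1] = min over k of (A[1][0] + B[0][1] = 3 + -3 = 0, A[1][1] + B[1][1] = -5 + -3 = -8, A[1][2] + B[2][1] = -4 + 3 = -1) = -8 (attained at k = 1)
  C[1][2] = min over k of (A[1][0] + B[0][2] = 3 + 4 = 7, A[1][1] + B[1][2] = -5 + 4 = -1, A[1][2] + B[2][2] = -4 + -2 = -6) = -6 (attained at k = 2)
  C[2][0] = min over k of (A[2][0] + B[0][0] = 5 + -2 = 3, A[2][1] + B[1][0] = 3 + 9 = 12, A[2][2] + B[2][0] = -1 + 0 = -1) = -1 (attained at k = 2)
  C[2][1] = min over k of (A[2][0] + B[0][1] = 5 + -3 = 2, A[2][1] + B[1][1] = 3 + -3 = 0, A[2][2] + B[2][1] = -1 + 3 = 2) = 0 (attained at k = 1)
  C[2][2] = min over k of (A[2][0] + B[0][2] = 5 + 4 = 9, A[2][1] + B[1][2] = 3 + 4 = 7, A[2][2] + B[2][2] = -1 + -2 = -3) = -3 (attained at k = 2)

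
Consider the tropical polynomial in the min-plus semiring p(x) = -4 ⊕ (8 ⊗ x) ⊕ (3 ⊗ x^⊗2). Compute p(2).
p(2) = -4

A tropical monomial a ⊗ x^⊗i evaluates to a + i · x. Evaluating each term at x = 2:
  Term 0 contributes -4 + 0 · 2 = -4
  Term 1 contributes 8 + 1 · 2 = 10
  Term 2 contributes 3 + 2 · 2 = 7
p(2) = ⊕ of these = min[-4, 10, 7] = -4.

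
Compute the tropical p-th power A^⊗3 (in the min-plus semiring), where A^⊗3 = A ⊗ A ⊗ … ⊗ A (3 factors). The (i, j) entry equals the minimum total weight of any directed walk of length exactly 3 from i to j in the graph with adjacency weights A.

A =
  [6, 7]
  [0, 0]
A^⊗3 =
  [7, 7]
  [0, 0]

Each entry (A^⊗3)_ij equals the minimum over all length-3 walks i = v_0 → v_1 → … → v_3 = j of Σ_t A[v_t][v_{t+1}]. For example, for (i, j) = (0, 1) we minimise over 4 possible intermediate vertex sequences; the minimum is 7, attained along the walk 0 → 1 → 1 → 1.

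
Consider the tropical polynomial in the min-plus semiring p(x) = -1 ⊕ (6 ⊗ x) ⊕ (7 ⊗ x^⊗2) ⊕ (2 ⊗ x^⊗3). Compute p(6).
p(6) = -1

A tropical monomial a ⊗ x^⊗i evaluates to a + i · x. Evaluating each term at x = 6:
  Term 0 contributes -1 + 0 · 6 = -1
  Term 1 contributes 6 + 1 · 6 = 12
  Term 2 contributes 7 + 2 · 6 = 19
  Term 3 contributes 2 + 3 · 6 = 20
p(6) = ⊕ of these = min[-1, 12, 19, 20] = -1.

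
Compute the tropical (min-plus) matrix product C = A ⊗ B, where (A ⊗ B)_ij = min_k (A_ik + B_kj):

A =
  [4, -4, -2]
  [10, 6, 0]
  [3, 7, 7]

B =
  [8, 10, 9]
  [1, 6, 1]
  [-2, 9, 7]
A ⊗ B =
  [-4, 2, -3]
  [-2, 9, 7]
  [5, 13, 8]

Apply the min-plus product entry-by-entry:
  C[0][0] = min over k of (A[0][0] + B[0][0] = 4 + 8 = 12, A[0][1] + B[1][0] = -4 + 1 = -3, A[0][2] + B[2][0] = -2 + -2 = -4) = -4 (attained at k = 2)
  C[0][1] = min over k of (A[0][0] + B[0][1] = 4 + 10 = 14, A[0][1] + B[1][1] = -4 + 6 = 2, A[0][2] + B[2][1] = -2 + 9 = 7) = 2 (attained at k = 1)
  C[0][2] = min over k of (A[0][0] + B[0][2] = 4 + 9 = 13, A[0][1] + B[1][2] = -4 + 1 = -3, A[0][2] + B[2][2] = -2 + 7 = 5) = -3 (attained at k = 1)
  C[1][0] = min over k of (A[1][0] + B[0][0] = 10 + 8 = 18, A[1][1] + B[1][0] = 6 + 1 = 7, A[1][2] + B[2][0] = 0 + -2 = -2) = -2 (attained at k = 2)
  C[1][1] = min over k of (A[1][0] + B[0][1] = 10 + 10 = 20, A[1][1] + B[1][1] = 6 + 6 = 12, A[1][2] + B[2][1] = 0 + 9 = 9) = 9 (attained at k = 2)
  C[1][2] = min over k of (A[1][0] + B[0][2] = 10 + 9 = 19, A[1][1] + B[1][2] = 6 + 1 = 7, A[1][2] + B[2][2] = 0 + 7 = 7) = 7 (attained at k = 1)
  C[2][0] = min over k of (A[2][0] + B[0][0] = 3 + 8 = 11, A[2][1] + B[1][0] = 7 + 1 = 8, A[2][2] + B[2][0] = 7 + -2 = 5) = 5 (attained at k = 2)
  C[2][1] = min over k of (A[2][0] + B[0][1] = 3 + 10 = 13, A[2][1] + B[1][1] = 7 + 6 = 13, A[2][2] + B[2][1] = 7 + 9 = 16) = 13 (attained at k = 0)
  C[2][2] = min over k of (A[2][0] + B[0][2] = 3 + 9 = 12, A[2][1] + B[1][2] = 7 + 1 = 8, A[2][2] + B[2][2] = 7 + 7 = 14) = 8 (attained at k = 1)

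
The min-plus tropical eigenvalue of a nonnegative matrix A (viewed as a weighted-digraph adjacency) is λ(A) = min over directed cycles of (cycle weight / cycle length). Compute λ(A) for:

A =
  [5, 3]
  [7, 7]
λ(A) = 5

Enumerate directed cycles and compute their means (weight / length). Sample:
  cycle 0 → 0: weight = 5, length = 1, mean = 5/1 ≈ 5.000
  cycle 1 → 1: weight = 7, length = 1, mean = 7/1 ≈ 7.000
  cycle 0 → 1 → 0: weight = 10, length = 2, mean = 10/2 ≈ 5.000
  cycle 1 → 0 → 1: weight = 10, length = 2, mean = 10/2 ≈ 5.000
Minimum mean = 5.000, attained e.g. along the cycle 0 → 0 with weight 5 and length 1. So λ(A) = 5/1 = 5.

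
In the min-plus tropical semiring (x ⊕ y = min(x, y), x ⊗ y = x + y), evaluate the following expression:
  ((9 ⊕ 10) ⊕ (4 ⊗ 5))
((9 ⊕ 10) ⊕ (4 ⊗ 5)) = 9

Expand innermost to outermost. Recall ⊕ takes the minimum of its arguments and ⊗ takes their sum. Working out the expression ((9 ⊕ 10) ⊕ (4 ⊗ 5)) gives 9.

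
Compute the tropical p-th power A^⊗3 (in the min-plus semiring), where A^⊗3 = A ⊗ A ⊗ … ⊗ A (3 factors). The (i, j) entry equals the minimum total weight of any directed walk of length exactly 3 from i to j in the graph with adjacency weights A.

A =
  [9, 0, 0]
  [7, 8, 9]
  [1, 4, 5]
A^⊗3 =
  [6, 1, 1]
  [8, 10, 10]
  [2, 5, 6]

Each entry (A^⊗3)_ij equals the minimum over all length-3 walks i = v_0 → v_1 → … → v_3 = j of Σ_t A[v_t][v_{t+1}]. For example, for (i, j) = (0, 2) we minimise over 9 possible intermediate vertex sequences; the minimum is 1, attained along the walk 0 → 2 → 0 → 2.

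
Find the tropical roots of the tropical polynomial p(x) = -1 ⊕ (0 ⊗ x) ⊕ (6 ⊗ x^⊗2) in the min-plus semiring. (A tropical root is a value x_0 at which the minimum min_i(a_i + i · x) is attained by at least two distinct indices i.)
Roots: {-6, -1}

Each tropical root is a break point of the lower envelope of the lines y = a_i + i · x (there are 3 lines, with slopes 0, 1, ..., 2). Only the lines that attain the minimum somewhere contribute to roots; other lines are dominated. Here the surviving (envelope) indices are i = 2, i = 1, i = 0.
Intersections between consecutive envelope lines give the roots: for adjacent envelope indices i < j the intersection is x = (a_i − a_j) / (j − i). Reading off the sorted break points: {-6, -1}.
Verification: at each break x_0, at least two indices attain the minimum of min_i(a_i + i · x_0).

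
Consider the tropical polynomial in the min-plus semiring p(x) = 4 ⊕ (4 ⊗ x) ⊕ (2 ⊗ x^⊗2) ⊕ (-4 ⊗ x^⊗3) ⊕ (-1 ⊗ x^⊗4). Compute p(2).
p(2) = 2

A tropical monomial a ⊗ x^⊗i evaluates to a + i · x. Evaluating each term at x = 2:
  Term 0 contributes 4 + 0 · 2 = 4
  Term 1 contributes 4 + 1 · 2 = 6
  Term 2 contributes 2 + 2 · 2 = 6
  Term 3 contributes -4 + 3 · 2 = 2
  Term 4 contributes -1 + 4 · 2 = 7
p(2) = ⊕ of these = min[4, 6, 6, 2, 7] = 2.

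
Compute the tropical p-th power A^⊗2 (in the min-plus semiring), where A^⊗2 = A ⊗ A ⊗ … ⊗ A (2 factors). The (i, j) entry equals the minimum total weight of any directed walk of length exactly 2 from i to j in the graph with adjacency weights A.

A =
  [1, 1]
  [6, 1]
A^⊗2 =
  [2, 2]
  [7, 2]

Each entry (A^⊗2)_ij equals the minimum over all length-2 walks i = v_0 → v_1 → … → v_2 = j of Σ_t A[v_t][v_{t+1}]. For example, for (i, j) = (0, 1) we minimise over 2 possible intermediate vertex sequences; the minimum is 2, attained along the walk 0 → 0 → 1.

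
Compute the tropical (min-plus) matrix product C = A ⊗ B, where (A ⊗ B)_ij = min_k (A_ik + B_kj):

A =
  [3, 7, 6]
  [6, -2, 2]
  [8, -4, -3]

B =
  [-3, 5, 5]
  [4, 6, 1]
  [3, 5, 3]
A ⊗ B =
  [0, 8, 8]
  [2, 4, -1]
  [0, 2, -3]

Apply the min-plus product entry-by-entry:
  C[0][0] = min over k of (A[0][0] + B[0][0] = 3 + -3 = 0, A[0][1] + B[1][0] = 7 + 4 = 11, A[0][2] + B[2][0] = 6 + 3 = 9) = 0 (attained at k = 0)
  C[0][1] = min over k of (A[0][0] + B[0][1] = 3 + 5 = 8, A[0][1] + B[1][1] = 7 + 6 = 13, A[0][2] + B[2][1] = 6 + 5 = 11) = 8 (attained at k = 0)
  C[0][2] = min over k of (A[0][0] + B[0][2] = 3 + 5 = 8, A[0][1] + B[1][2] = 7 + 1 = 8, A[0][2] + B[2][2] = 6 + 3 = 9) = 8 (attained at k = 0)
  C[1][0] = min over k of (A[1][0] + B[0][0] = 6 + -3 = 3, A[1][1] + B[1][0] = -2 + 4 = 2, A[1][2] + B[2][0] = 2 + 3 = 5) = 2 (attained at k = 1)
  C[1][1] = min over k of (A[1][0] + B[0][1] = 6 + 5 = 11, A[1][1] + B[1][1] = -2 + 6 = 4, A[1][2] + B[2][1] = 2 + 5 = 7) = 4 (attained at k = 1)
  C[1][2] = min over k of (A[1][0] + B[0][2] = 6 + 5 = 11, A[1][1] + B[1][2] = -2 + 1 = -1, A[1][2] + B[2][2] = 2 + 3 = 5) = -1 (attained at k = 1)
  C[2][0] = min over k of (A[2][0] + B[0][0] = 8 + -3 = 5, A[2][1] + B[1][0] = -4 + 4 = 0, A[2][2] + B[2][0] = -3 + 3 = 0) = 0 (attained at k = 1)
  C[2][1] = min over k of (A[2][0] + B[0][1] = 8 + 5 = 13, A[2][1] + B[1][1] = -4 + 6 = 2, A[2][2] + B[2][1] = -3 + 5 = 2) = 2 (attained at k = 1)
  C[2][2] = min over k of (A[2][0] + B[0][2] = 8 + 5 = 13, A[2][1] + B[1][2] = -4 + 1 = -3, A[2][2] + B[2][2] = -3 + 3 = 0) = -3 (attained at k = 1)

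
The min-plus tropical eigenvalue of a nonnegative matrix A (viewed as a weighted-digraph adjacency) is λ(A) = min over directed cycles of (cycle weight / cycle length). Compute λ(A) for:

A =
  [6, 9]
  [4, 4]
λ(A) = 4

Enumerate directed cycles and compute their means (weight / length). Sample:
  cycle 0 → 0: weight = 6, length = 1, mean = 6/1 ≈ 6.000
  cycle 1 → 1: weight = 4, length = 1, mean = 4/1 ≈ 4.000
  cycle 0 → 1 → 0: weight = 13, length = 2, mean = 13/2 ≈ 6.500
  cycle 1 → 0 → 1: weight = 13, length = 2, mean = 13/2 ≈ 6.500
Minimum mean = 4.000, attained e.g. along the cycle 1 → 1 with weight 4 and length 1. So λ(A) = 4/1 = 4.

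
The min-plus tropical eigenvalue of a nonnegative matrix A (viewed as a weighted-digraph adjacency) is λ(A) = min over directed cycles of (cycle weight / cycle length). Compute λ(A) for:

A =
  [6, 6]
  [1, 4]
λ(A) = 7/2

Enumerate directed cycles and compute their means (weight / length). Sample:
  cycle 0 → 0: weight = 6, length = 1, mean = 6/1 ≈ 6.000
  cycle 1 → 1: weight = 4, length = 1, mean = 4/1 ≈ 4.000
  cycle 0 → 1 → 0: weight = 7, length = 2, mean = 7/2 ≈ 3.500
  cycle 1 → 0 → 1: weight = 7, length = 2, mean = 7/2 ≈ 3.500
Minimum mean = 3.500, attained e.g. along the cycle 0 → 1 → 0 with weight 7 and length 2. So λ(A) = 7/2 = 7/2.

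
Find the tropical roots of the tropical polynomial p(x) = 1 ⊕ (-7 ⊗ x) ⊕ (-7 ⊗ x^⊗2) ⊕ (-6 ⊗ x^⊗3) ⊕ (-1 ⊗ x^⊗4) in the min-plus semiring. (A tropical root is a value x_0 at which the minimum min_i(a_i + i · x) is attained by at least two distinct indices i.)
Roots: {-5, -1, 0, 8}

Each tropical root is a break point of the lower envelope of the lines y = a_i + i · x (there are 5 lines, with slopes 0, 1, ..., 4). Only the lines that attain the minimum somewhere contribute to roots; other lines are dominated. Here the surviving (envelope) indices are i = 4, i = 3, i = 2, i = 1, i = 0.
Intersections between consecutive envelope lines give the roots: for adjacent envelope indices i < j the intersection is x = (a_i − a_j) / (j − i). Reading off the sorted break points: {-5, -1, 0, 8}.
Verification: at each break x_0, at least two indices attain the minimum of min_i(a_i + i · x_0).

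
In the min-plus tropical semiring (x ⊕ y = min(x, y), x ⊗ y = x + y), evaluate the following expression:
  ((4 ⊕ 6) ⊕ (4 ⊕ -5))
((4 ⊕ 6) ⊕ (4 ⊕ -5)) = -5

Expand innermost to outermost. Recall ⊕ takes the minimum of its arguments and ⊗ takes their sum. Working out the expression ((4 ⊕ 6) ⊕ (4 ⊕ -5)) gives -5.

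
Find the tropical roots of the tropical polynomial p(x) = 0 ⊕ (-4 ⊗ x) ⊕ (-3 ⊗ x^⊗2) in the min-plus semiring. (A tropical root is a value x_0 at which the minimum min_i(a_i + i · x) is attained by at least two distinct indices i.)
Roots: {-1, 4}

Each tropical root is a break point of the lower envelope of the lines y = a_i + i · x (there are 3 lines, with slopes 0, 1, ..., 2). Only the lines that attain the minimum somewhere contribute to roots; other lines are dominated. Here the surviving (envelope) indices are i = 2, i = 1, i = 0.
Intersections between consecutive envelope lines give the roots: for adjacent envelope indices i < j the intersection is x = (a_i − a_j) / (j − i). Reading off the sorted break points: {-1, 4}.
Verification: at each break x_0, at least two indices attain the minimum of min_i(a_i + i · x_0).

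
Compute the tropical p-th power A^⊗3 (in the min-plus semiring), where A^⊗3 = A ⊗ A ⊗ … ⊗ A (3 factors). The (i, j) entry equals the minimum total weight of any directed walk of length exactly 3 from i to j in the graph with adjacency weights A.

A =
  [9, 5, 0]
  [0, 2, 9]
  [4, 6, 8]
A^⊗3 =
  [6, 8, 4]
  [4, 6, 2]
  [8, 10, 6]

Each entry (A^⊗3)_ij equals the minimum over all length-3 walks i = v_0 → v_1 → … → v_3 = j of Σ_t A[v_t][v_{t+1}]. For example, for (i, j) = (0, 2) we minimise over 9 possible intermediate vertex sequences; the minimum is 4, attained along the walk 0 → 2 → 0 → 2.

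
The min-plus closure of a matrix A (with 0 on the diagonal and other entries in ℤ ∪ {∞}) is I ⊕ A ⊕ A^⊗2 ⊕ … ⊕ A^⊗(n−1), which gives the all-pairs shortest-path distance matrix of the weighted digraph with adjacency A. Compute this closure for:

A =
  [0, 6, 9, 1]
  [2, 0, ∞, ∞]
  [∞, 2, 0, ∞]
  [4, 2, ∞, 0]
Closure =
  [0, 3, 9, 1]
  [2, 0, 11, 3]
  [4, 2, 0, 5]
  [4, 2, 13, 0]

This is the Floyd-Warshall all-pairs shortest-path computation. For each intermediate vertex k = 0, 1, …, 3, update dist[i][j] ← min(dist[i][j], dist[i][k] + dist[k][j]). The final matrix gives, for each (i, j), the minimum total weight of any directed path from i to j (possibly empty when i = j).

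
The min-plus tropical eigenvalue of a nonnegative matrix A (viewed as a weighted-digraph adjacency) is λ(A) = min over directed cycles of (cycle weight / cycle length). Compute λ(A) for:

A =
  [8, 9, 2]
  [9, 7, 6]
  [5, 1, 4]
λ(A) = 7/2

Enumerate directed cycles and compute their means (weight / length). Sample:
  cycle 0 → 0: weight = 8, length = 1, mean = 8/1 ≈ 8.000
  cycle 1 → 1: weight = 7, length = 1, mean = 7/1 ≈ 7.000
  cycle 2 → 2: weight = 4, length = 1, mean = 4/1 ≈ 4.000
  cycle 0 → 1 → 0: weight = 18, length = 2, mean = 18/2 ≈ 9.000
  cycle 0 → 2 → 0: weight = 7, length = 2, mean = 7/2 ≈ 3.500
  cycle 1 → 0 → 1: weight = 18, length = 2, mean = 18/2 ≈ 9.000
Minimum mean = 3.500, attained e.g. along the cycle 0 → 2 → 0 with weight 7 and length 2. So λ(A) = 7/2 = 7/2.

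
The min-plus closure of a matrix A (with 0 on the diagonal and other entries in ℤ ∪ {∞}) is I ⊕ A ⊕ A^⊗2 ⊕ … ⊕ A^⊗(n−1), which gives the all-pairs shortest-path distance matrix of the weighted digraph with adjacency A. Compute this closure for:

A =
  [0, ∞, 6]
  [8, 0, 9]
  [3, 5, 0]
Closure =
  [0, 11, 6]
  [8, 0, 9]
  [3, 5, 0]

This is the Floyd-Warshall all-pairs shortest-path computation. For each intermediate vertex k = 0, 1, …, 2, update dist[i][j] ← min(dist[i][j], dist[i][k] + dist[k][j]). The final matrix gives, for each (i, j), the minimum total weight of any directed path from i to j (possibly empty when i = j).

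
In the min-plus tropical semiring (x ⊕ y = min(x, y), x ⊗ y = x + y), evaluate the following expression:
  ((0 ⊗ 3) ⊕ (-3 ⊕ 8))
((0 ⊗ 3) ⊕ (-3 ⊕ 8)) = -3

Expand innermost to outermost. Recall ⊕ takes the minimum of its arguments and ⊗ takes their sum. Working out the expression ((0 ⊗ 3) ⊕ (-3 ⊕ 8)) gives -3.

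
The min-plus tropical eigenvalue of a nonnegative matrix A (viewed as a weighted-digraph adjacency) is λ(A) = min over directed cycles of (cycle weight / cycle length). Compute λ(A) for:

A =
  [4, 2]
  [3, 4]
λ(A) = 5/2

Enumerate directed cycles and compute their means (weight / length). Sample:
  cycle 0 → 0: weight = 4, length = 1, mean = 4/1 ≈ 4.000
  cycle 1 → 1: weight = 4, length = 1, mean = 4/1 ≈ 4.000
  cycle 0 → 1 → 0: weight = 5, length = 2, mean = 5/2 ≈ 2.500
  cycle 1 → 0 → 1: weight = 5, length = 2, mean = 5/2 ≈ 2.500
Minimum mean = 2.500, attained e.g. along the cycle 0 → 1 → 0 with weight 5 and length 2. So λ(A) = 5/2 = 5/2.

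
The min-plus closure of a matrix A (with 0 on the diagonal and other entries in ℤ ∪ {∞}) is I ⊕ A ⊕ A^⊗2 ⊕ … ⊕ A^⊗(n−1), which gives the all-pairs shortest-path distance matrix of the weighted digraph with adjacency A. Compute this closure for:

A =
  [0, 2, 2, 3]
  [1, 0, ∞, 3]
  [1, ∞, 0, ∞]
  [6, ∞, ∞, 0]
Closure =
  [0, 2, 2, 3]
  [1, 0, 3, 3]
  [1, 3, 0, 4]
  [6, 8, 8, 0]

This is the Floyd-Warshall all-pairs shortest-path computation. For each intermediate vertex k = 0, 1, …, 3, update dist[i][j] ← min(dist[i][j], dist[i][k] + dist[k][j]). The final matrix gives, for each (i, j), the minimum total weight of any directed path from i to j (possibly empty when i = j).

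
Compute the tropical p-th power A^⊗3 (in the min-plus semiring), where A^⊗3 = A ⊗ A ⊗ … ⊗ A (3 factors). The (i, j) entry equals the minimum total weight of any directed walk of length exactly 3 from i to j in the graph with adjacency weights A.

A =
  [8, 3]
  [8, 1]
A^⊗3 =
  [12, 5]
  [10, 3]

Each entry (A^⊗3)_ij equals the minimum over all length-3 walks i = v_0 → v_1 → … → v_3 = j of Σ_t A[v_t][v_{t+1}]. For example, for (i, j) = (0, 1) we minimise over 4 possible intermediate vertex sequences; the minimum is 5, attained along the walk 0 → 1 → 1 → 1.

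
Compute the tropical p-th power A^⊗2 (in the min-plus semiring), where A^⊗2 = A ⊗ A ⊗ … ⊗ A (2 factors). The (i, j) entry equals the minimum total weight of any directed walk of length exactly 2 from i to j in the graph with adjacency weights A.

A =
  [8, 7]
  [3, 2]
A^⊗2 =
  [10, 9]
  [5, 4]

Each entry (A^⊗2)_ij equals the minimum over all length-2 walks i = v_0 → v_1 → … → v_2 = j of Σ_t A[v_t][v_{t+1}]. For example, for (i, j) = (0, 1) we minimise over 2 possible intermediate vertex sequences; the minimum is 9, attained along the walk 0 → 1 → 1.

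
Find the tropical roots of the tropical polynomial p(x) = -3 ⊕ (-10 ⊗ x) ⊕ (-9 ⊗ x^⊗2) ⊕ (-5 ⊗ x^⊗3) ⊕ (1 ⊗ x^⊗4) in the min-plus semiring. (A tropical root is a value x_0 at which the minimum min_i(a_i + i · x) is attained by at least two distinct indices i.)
Roots: {-6, -4, -1, 7}

Each tropical root is a break point of the lower envelope of the lines y = a_i + i · x (there are 5 lines, with slopes 0, 1, ..., 4). Only the lines that attain the minimum somewhere contribute to roots; other lines are dominated. Here the surviving (envelope) indices are i = 4, i = 3, i = 2, i = 1, i = 0.
Intersections between consecutive envelope lines give the roots: for adjacent envelope indices i < j the intersection is x = (a_i − a_j) / (j − i). Reading off the sorted break points: {-6, -4, -1, 7}.
Verification: at each break x_0, at least two indices attain the minimum of min_i(a_i + i · x_0).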